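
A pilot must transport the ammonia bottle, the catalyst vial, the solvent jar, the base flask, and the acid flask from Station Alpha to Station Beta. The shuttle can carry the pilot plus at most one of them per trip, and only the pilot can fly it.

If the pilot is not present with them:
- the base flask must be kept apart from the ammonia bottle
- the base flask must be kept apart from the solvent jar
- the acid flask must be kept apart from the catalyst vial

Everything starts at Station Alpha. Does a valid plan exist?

Whatever the first load, the items left behind include a forbidden pair without the pilot. No opening move is safe, so no plan exists.

No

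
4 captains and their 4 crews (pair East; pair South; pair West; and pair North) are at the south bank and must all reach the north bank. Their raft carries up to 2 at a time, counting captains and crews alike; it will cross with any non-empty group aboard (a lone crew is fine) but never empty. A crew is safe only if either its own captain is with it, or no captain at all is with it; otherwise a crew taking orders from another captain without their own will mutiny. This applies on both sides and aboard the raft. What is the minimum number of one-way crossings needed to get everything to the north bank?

Following every safe sequence of crossings from the start, the most of the 8 that can be at the north bank as the raft arrives there on crossings 1, 3, 5 is 2, 3, 4 respectively; the best ever achieved is 4 of 8.
From crossing 7 on, no configuration arises that was not already reachable earlier: only 44 distinct safe configurations (who is on which side, and where the raft is) can ever be reached, none of them has everyone across, and every continuation just revisits them. So no valid plan exists.

impossible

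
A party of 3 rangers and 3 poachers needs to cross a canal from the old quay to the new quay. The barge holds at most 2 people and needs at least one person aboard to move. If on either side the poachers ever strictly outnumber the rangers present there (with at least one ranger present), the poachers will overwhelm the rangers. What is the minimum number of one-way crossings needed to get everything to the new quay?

Counting alone: each trip to the new quay takes at most 2 across and each return brings at least 1 back, so after t trips out (and t−1 returns) at most 2t − (t−1) of the 6 are across; that first reaches 6 at t = 5, so at least 9 crossings are needed.
The safety rule pushes this higher. Following every safe sequence of crossings, the most of the 6 that can be at the new quay as the barge arrives there on crossing 9 is 5 — never all 6.
So no plan with fewer than 11 crossings exists, and this one achieves 11:
1. 2 poachers → the new quay.  (the old quay: 3R 1P; the new quay: 0R 2P)
2. 1 poacher ← the old quay.  (the old quay: 3R 2P; the new quay: 0R 1P)
3. 2 poachers → the new quay.  (the old quay: 3R 0P; the new quay: 0R 3P)
4. 1 poacher ← the old quay.  (the old quay: 3R 1P; the new quay: 0R 2P)
5. 2 rangers → the new quay.  (the old quay: 1R 1P; the new quay: 2R 2P)
6. 1 ranger and 1 poacher ← the old quay.  (the old quay: 2R 2P; the new quay: 1R 1P)
7. 2 rangers → the new quay.  (the old quay: 0R 2P; the new quay: 3R 1P)
8. 1 poacher ← the old quay.  (the old quay: 0R 3P; the new quay: 3R 0P)
9. 2 poachers → the new quay.  (the old quay: 0R 1P; the new quay: 3R 2P)
10. 1 poacher ← the old quay.  (the old quay: 0R 2P; the new quay: 3R 1P)
11. 2 poachers → the new quay.  (the old quay: 0R 0P; the new quay: 3R 3P)

11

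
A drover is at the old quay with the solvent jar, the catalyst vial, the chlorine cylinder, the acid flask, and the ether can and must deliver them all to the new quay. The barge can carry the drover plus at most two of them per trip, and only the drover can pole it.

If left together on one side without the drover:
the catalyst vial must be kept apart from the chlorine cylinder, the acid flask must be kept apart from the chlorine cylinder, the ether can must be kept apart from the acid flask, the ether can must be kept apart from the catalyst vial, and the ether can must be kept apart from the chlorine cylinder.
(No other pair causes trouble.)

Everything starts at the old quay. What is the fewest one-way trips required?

Counting alone: the drover can take at most 2 across per trip to the new quay, so moving all 5 needs at least 3 loaded trips out, with a return between consecutive ones — at least 5 crossings.
The safety rule pushes this higher. Following every safe sequence of crossings, the most of the 5 that can be at the new quay as the barge arrives there on crossing 5 is 4 — never all 5.
So no plan with fewer than 7 crossings exists, and this one achieves 7:
1. Drover goes to the new quay with the chlorine cylinder and the ether can.  [the old quay: the acid flask, the catalyst vial, the solvent jar | the new quay: the chlorine cylinder, the ether can]
2. Drover goes back to the old quay with the chlorine cylinder.  [the old quay: the acid flask, the catalyst vial, the chlorine cylinder, the solvent jar | the new quay: the ether can]
3. Drover goes to the new quay with the chlorine cylinder and the solvent jar.  [the old quay: the acid flask, the catalyst vial | the new quay: the chlorine cylinder, the ether can, the solvent jar]
4. Drover goes back to the old quay with the chlorine cylinder.  [the old quay: the acid flask, the catalyst vial, the chlorine cylinder | the new quay: the ether can, the solvent jar]
5. Drover goes to the new quay with the acid flask and the catalyst vial.  [the old quay: the chlorine cylinder | the new quay: the acid flask, the catalyst vial, the ether can, the solvent jar]
6. Drover goes back to the old quay with the ether can.  [the old quay: the chlorine cylinder, the ether can | the new quay: the acid flask, the catalyst vial, the solvent jar]
7. Drover goes to the new quay with the chlorine cylinder and the ether can.  [the old quay: — | the new quay: the acid flask, the catalyst vial, the chlorine cylinder, the ether can, the solvent jar]

7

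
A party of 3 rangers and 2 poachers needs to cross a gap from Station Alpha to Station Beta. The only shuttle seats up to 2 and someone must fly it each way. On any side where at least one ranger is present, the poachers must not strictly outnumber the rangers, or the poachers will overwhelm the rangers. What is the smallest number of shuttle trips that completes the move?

7

Counting alone: each trip to Station Beta takes at most 2 across and each return brings at least 1 back, so after t trips out (and t−1 returns) at most 2t − (t−1) of the 5 are across; that first reaches 5 at t = 4, so at least 7 crossings are needed.
The plan below uses exactly 7 crossings, so it is optimal:
1. 2 poachers → Station Beta.  (Station Alpha: 3R 0P; Station Beta: 0R 2P)
2. 1 poacher ← Station Alpha.  (Station Alpha: 3R 1P; Station Beta: 0R 1P)
3. 2 rangers → Station Beta.  (Station Alpha: 1R 1P; Station Beta: 2R 1P)
4. 1 ranger ← Station Alpha.  (Station Alpha: 2R 1P; Station Beta: 1R 1P)
5. 1 ranger and 1 poacher → Station Beta.  (Station Alpha: 1R 0P; Station Beta: 2R 2P)
6. 1 poacher ← Station Alpha.  (Station Alpha: 1R 1P; Station Beta: 2R 1P)
7. 1 ranger and 1 poacher → Station Beta.  (Station Alpha: 0R 0P; Station Beta: 3R 2P)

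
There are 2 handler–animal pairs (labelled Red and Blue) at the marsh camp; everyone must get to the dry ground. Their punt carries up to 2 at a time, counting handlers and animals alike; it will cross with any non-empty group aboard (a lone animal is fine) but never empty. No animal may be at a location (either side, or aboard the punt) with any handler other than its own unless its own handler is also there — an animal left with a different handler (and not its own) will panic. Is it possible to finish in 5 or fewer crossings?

Yes

Yes — this plan uses 5 crossings (≤ 5):
1. animal Red and handler Red cross → the dry ground.
2. handler Red crosses ← the marsh camp.
3. handler Blue and handler Red cross → the dry ground.
4. handler Blue crosses ← the marsh camp.
5. animal Blue and handler Blue cross → the dry ground.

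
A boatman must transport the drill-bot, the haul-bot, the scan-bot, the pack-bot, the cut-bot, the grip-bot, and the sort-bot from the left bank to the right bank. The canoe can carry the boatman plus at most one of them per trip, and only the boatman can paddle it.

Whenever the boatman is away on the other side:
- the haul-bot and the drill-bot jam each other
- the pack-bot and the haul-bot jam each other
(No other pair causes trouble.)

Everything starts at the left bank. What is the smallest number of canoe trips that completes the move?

Counting alone: the boatman can take at most 1 across per trip to the right bank, so moving all 7 needs at least 7 loaded trips out, with a return between consecutive ones — at least 13 crossings.
The safety rule pushes this higher. Following every safe sequence of crossings, the most of the 7 that can be at the right bank as the canoe arrives there on crossing 13 is 6 — never all 7.
So no plan with fewer than 15 crossings exists, and this one achieves 15:
1. Boatman goes to the right bank with the haul-bot.
2. Boatman goes back to the left bank alone.
3. Boatman goes to the right bank with the drill-bot.
4. Boatman goes back to the left bank with the haul-bot.
5. Boatman goes to the right bank with the pack-bot.
6. Boatman goes back to the left bank alone.
7. Boatman goes to the right bank with the scan-bot.
8. Boatman goes back to the left bank alone.
9. Boatman goes to the right bank with the cut-bot.
10. Boatman goes back to the left bank alone.
11. Boatman goes to the right bank with the grip-bot.
12. Boatman goes back to the left bank alone.
13. Boatman goes to the right bank with the sort-bot.
14. Boatman goes back to the left bank alone.
15. Boatman goes to the right bank with the haul-bot.

15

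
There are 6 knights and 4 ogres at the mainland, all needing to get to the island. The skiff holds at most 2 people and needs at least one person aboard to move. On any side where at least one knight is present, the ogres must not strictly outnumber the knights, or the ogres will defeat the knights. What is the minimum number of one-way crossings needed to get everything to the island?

Counting alone: each trip to the island takes at most 2 across and each return brings at least 1 back, so after t trips out (and t−1 returns) at most 2t − (t−1) of the 10 are across; that first reaches 10 at t = 9, so at least 17 crossings are needed.
The plan below uses exactly 17 crossings, so it is optimal:
1. 2 ogres → the island.  (the mainland: 6K 2O; the island: 0K 2O)
2. 1 ogre ← the mainland.  (the mainland: 6K 3O; the island: 0K 1O)
3. 2 ogres → the island.  (the mainland: 6K 1O; the island: 0K 3O)
4. 1 ogre ← the mainland.  (the mainland: 6K 2O; the island: 0K 2O)
5. 2 knights → the island.  (the mainland: 4K 2O; the island: 2K 2O)
6. 1 ogre ← the mainland.  (the mainland: 4K 3O; the island: 2K 1O)
7. 1 knight and 1 ogre → the island.  (the mainland: 3K 2O; the island: 3K 2O)
8. 1 ogre ← the mainland.  (the mainland: 3K 3O; the island: 3K 1O)
9. 2 ogres → the island.  (the mainland: 3K 1O; the island: 3K 3O)
10. 1 ogre ← the mainland.  (the mainland: 3K 2O; the island: 3K 2O)
11. 1 knight and 1 ogre → the island.  (the mainland: 2K 1O; the island: 4K 3O)
12. 1 ogre ← the mainland.  (the mainland: 2K 2O; the island: 4K 2O)
13. 2 ogres → the island.  (the mainland: 2K 0O; the island: 4K 4O)
14. 1 ogre ← the mainland.  (the mainland: 2K 1O; the island: 4K 3O)
15. 1 knight and 1 ogre → the island.  (the mainland: 1K 0O; the island: 5K 4O)
16. 1 ogre ← the mainland.  (the mainland: 1K 1O; the island: 5K 3O)
17. 1 knight and 1 ogre → the island.  (the mainland: 0K 0O; the island: 6K 4O)

17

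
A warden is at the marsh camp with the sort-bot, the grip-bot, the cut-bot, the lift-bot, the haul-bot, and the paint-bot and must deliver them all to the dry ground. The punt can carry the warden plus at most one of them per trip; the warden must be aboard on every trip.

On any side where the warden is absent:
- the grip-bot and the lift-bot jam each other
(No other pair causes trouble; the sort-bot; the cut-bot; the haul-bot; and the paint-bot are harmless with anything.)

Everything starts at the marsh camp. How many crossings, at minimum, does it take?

11

Counting alone: the warden can take at most 1 across per trip to the dry ground, so moving all 6 needs at least 6 loaded trips out, with a return between consecutive ones — at least 11 crossings.
The plan below uses exactly 11 crossings, so it is optimal:
1. Warden goes to the dry ground with the grip-bot.
2. Warden goes back to the marsh camp alone.
3. Warden goes to the dry ground with the sort-bot.
4. Warden goes back to the marsh camp alone.
5. Warden goes to the dry ground with the cut-bot.
6. Warden goes back to the marsh camp alone.
7. Warden goes to the dry ground with the haul-bot.
8. Warden goes back to the marsh camp alone.
9. Warden goes to the dry ground with the paint-bot.
10. Warden goes back to the marsh camp alone.
11. Warden goes to the dry ground with the lift-bot.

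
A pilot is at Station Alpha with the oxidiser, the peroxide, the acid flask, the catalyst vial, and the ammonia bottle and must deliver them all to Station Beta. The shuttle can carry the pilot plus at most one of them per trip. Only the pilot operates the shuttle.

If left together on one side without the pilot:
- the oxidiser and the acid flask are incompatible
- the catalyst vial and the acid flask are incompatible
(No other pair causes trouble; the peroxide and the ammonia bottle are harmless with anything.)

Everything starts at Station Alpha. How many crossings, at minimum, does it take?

11

Counting alone: the pilot can take at most 1 across per trip to Station Beta, so moving all 5 needs at least 5 loaded trips out, with a return between consecutive ones — at least 9 crossings.
The safety rule pushes this higher. Following every safe sequence of crossings, the most of the 5 that can be at Station Beta as the shuttle arrives there on crossing 9 is 4 — never all 5.
So no plan with fewer than 11 crossings exists, and this one achieves 11:
1. Pilot goes to Station Beta with the acid flask.
2. Pilot goes back to Station Alpha alone.
3. Pilot goes to Station Beta with the oxidiser.
4. Pilot goes back to Station Alpha with the acid flask.
5. Pilot goes to Station Beta with the catalyst vial.
6. Pilot goes back to Station Alpha alone.
7. Pilot goes to Station Beta with the peroxide.
8. Pilot goes back to Station Alpha alone.
9. Pilot goes to Station Beta with the ammonia bottle.
10. Pilot goes back to Station Alpha alone.
11. Pilot goes to Station Beta with the acid flask.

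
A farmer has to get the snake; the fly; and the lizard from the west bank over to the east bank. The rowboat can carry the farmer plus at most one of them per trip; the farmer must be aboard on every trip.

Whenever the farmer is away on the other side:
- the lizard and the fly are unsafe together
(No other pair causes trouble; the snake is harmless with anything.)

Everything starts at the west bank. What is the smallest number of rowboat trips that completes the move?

5

Counting alone: the farmer can take at most 1 across per trip to the east bank, so moving all 3 needs at least 3 loaded trips out, with a return between consecutive ones — at least 5 crossings.
The plan below uses exactly 5 crossings, so it is optimal:
1. Farmer goes to the east bank with the fly.  [the west bank: the lizard, the snake | the east bank: the fly]
2. Farmer goes back to the west bank alone.  [the west bank: the lizard, the snake | the east bank: the fly]
3. Farmer goes to the east bank with the snake.  [the west bank: the lizard | the east bank: the fly, the snake]
4. Farmer goes back to the west bank alone.  [the west bank: the lizard | the east bank: the fly, the snake]
5. Farmer goes to the east bank with the lizard.  [the west bank: — | the east bank: the fly, the lizard, the snake]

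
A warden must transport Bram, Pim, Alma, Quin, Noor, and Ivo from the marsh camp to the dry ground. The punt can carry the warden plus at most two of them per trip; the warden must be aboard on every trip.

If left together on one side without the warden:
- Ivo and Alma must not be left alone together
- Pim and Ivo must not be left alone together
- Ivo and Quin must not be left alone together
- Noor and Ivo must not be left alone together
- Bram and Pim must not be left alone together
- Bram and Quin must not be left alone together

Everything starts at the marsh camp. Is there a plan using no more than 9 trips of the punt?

Yes — this plan uses 7 crossings (≤ 9):
1. Warden goes to the dry ground with Bram and Ivo.  [the marsh camp: Alma, Noor, Pim, Quin | the dry ground: Bram, Ivo]
2. Warden goes back to the marsh camp alone.  [the marsh camp: Alma, Noor, Pim, Quin | the dry ground: Bram, Ivo]
3. Warden goes to the dry ground with Alma and Pim.  [the marsh camp: Noor, Quin | the dry ground: Alma, Bram, Ivo, Pim]
4. Warden goes back to the marsh camp with Bram and Ivo.  [the marsh camp: Bram, Ivo, Noor, Quin | the dry ground: Alma, Pim]
5. Warden goes to the dry ground with Noor and Quin.  [the marsh camp: Bram, Ivo | the dry ground: Alma, Noor, Pim, Quin]
6. Warden goes back to the marsh camp alone.  [the marsh camp: Bram, Ivo | the dry ground: Alma, Noor, Pim, Quin]
7. Warden goes to the dry ground with Bram and Ivo.  [the marsh camp: — | the dry ground: Alma, Bram, Ivo, Noor, Pim, Quin]

Yes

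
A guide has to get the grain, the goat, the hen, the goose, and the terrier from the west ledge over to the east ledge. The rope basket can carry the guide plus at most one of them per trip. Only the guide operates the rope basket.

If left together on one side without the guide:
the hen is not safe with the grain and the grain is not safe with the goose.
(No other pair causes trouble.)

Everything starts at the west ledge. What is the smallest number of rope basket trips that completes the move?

11

Counting alone: the guide can take at most 1 across per trip to the east ledge, so moving all 5 needs at least 5 loaded trips out, with a return between consecutive ones — at least 9 crossings.
The safety rule pushes this higher. Following every safe sequence of crossings, the most of the 5 that can be at the east ledge as the rope basket arrives there on crossing 9 is 4 — never all 5.
So no plan with fewer than 11 crossings exists, and this one achieves 11:
1. Guide goes to the east ledge with the grain.
2. Guide goes back to the west ledge alone.
3. Guide goes to the east ledge with the goat.
4. Guide goes back to the west ledge alone.
5. Guide goes to the east ledge with the hen.
6. Guide goes back to the west ledge with the grain.
7. Guide goes to the east ledge with the goose.
8. Guide goes back to the west ledge alone.
9. Guide goes to the east ledge with the terrier.
10. Guide goes back to the west ledge alone.
11. Guide goes to the east ledge with the grain.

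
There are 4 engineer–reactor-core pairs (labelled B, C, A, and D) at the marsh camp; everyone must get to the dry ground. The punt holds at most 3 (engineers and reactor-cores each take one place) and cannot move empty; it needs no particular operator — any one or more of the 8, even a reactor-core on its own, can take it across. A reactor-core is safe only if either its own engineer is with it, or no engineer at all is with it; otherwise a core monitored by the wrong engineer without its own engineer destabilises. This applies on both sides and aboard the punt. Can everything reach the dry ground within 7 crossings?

No

Counting alone: each trip to the dry ground takes at most 3 across and each return brings at least 1 back, so after t trips out (and t−1 returns) at most 3t − (t−1) of the 8 are across; that first reaches 8 at t = 4, so at least 7 crossings are needed.
The safety rule pushes this higher. Following every safe sequence of crossings, the most of the 8 that can be at the dry ground as the punt arrives there on crossing 7 is 7 — never all 8.
So the move cannot be finished within 7 crossings. (The shortest complete plan takes 9:)
1. engineer B and reactor-core B cross → the dry ground.
2. engineer B crosses ← the marsh camp.
3. engineer B, engineer C, and reactor-core C cross → the dry ground.
4. engineer B and reactor-core B cross ← the marsh camp.
5. engineer A, engineer B, and engineer D cross → the dry ground.
6. reactor-core C crosses ← the marsh camp.
7. reactor-core B and reactor-core C cross → the dry ground.
8. reactor-core B crosses ← the marsh camp.
9. reactor-core A, reactor-core B, and reactor-core D cross → the dry ground.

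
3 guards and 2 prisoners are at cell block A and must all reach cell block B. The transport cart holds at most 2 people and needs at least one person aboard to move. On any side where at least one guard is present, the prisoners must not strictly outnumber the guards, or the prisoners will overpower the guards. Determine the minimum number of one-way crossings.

Counting alone: each trip to cell block B takes at most 2 across and each return brings at least 1 back, so after t trips out (and t−1 returns) at most 2t − (t−1) of the 5 are across; that first reaches 5 at t = 4, so at least 7 crossings are needed.
The plan below uses exactly 7 crossings, so it is optimal:
1. 2 prisoners → cell block B.  (cell block A: 3G 0P; cell block B: 0G 2P)
2. 1 prisoner ← cell block A.  (cell block A: 3G 1P; cell block B: 0G 1P)
3. 2 guards → cell block B.  (cell block A: 1G 1P; cell block B: 2G 1P)
4. 1 guard ← cell block A.  (cell block A: 2G 1P; cell block B: 1G 1P)
5. 1 guard and 1 prisoner → cell block B.  (cell block A: 1G 0P; cell block B: 2G 2P)
6. 1 prisoner ← cell block A.  (cell block A: 1G 1P; cell block B: 2G 1P)
7. 1 guard and 1 prisoner → cell block B.  (cell block A: 0G 0P; cell block B: 3G 2P)

7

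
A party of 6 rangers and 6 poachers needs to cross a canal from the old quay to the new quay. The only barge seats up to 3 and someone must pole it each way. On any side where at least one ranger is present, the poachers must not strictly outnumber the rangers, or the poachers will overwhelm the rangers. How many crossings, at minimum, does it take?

impossible

Following every safe sequence of crossings from the start, the most of the 12 that can be at the new quay as the barge arrives there on crossings 1, 3, 5 is 3, 5, 6 respectively; the best ever achieved is 6 of 12.
From crossing 7 on, no configuration arises that was not already reachable earlier: only 17 distinct safe configurations (who is on which side, and where the barge is) can ever be reached, none of them has everyone across, and every continuation just revisits them. They are: 0 rangers + 0 poachers across (barge back at the start); 0 rangers + 1 poacher across (barge there); 0 rangers + 1 poacher across (barge back at the start); 0 rangers + 2 poachers across (barge there); 0 rangers + 2 poachers across (barge back at the start); 0 rangers + 3 poachers across (barge there); 0 rangers + 3 poachers across (barge back at the start); 0 rangers + 4 poachers across (barge there); 0 rangers + 4 poachers across (barge back at the start); 0 rangers + 5 poachers across (barge there); 0 rangers + 5 poachers across (barge back at the start); 0 rangers + 6 poachers across (barge there); 1 ranger + 1 poacher across (barge there); 1 ranger + 1 poacher across (barge back at the start); 2 rangers + 2 poachers across (barge there); 2 rangers + 2 poachers across (barge back at the start); 3 rangers + 3 poachers across (barge there). So no valid plan exists.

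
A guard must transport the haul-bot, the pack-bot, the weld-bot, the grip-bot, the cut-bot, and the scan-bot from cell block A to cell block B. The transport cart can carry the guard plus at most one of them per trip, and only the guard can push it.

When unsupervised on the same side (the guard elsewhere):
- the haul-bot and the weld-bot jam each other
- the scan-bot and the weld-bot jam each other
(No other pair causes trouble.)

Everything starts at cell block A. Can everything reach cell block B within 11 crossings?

No

Counting alone: the guard can take at most 1 across per trip to cell block B, so moving all 6 needs at least 6 loaded trips out, with a return between consecutive ones — at least 11 crossings.
The safety rule pushes this higher. Following every safe sequence of crossings, the most of the 6 that can be at cell block B as the transport cart arrives there on crossing 11 is 5 — never all 6.
So the move cannot be finished within 11 crossings. (The shortest complete plan takes 13:)
1. Guard goes to cell block B with the weld-bot.  [cell block A: the cut-bot, the grip-bot, the haul-bot, the pack-bot, the scan-bot | cell block B: the weld-bot]
2. Guard goes back to cell block A alone.  [cell block A: the cut-bot, the grip-bot, the haul-bot, the pack-bot, the scan-bot | cell block B: the weld-bot]
3. Guard goes to cell block B with the haul-bot.  [cell block A: the cut-bot, the grip-bot, the pack-bot, the scan-bot | cell block B: the haul-bot, the weld-bot]
4. Guard goes back to cell block A with the weld-bot.  [cell block A: the cut-bot, the grip-bot, the pack-bot, the scan-bot, the weld-bot | cell block B: the haul-bot]
5. Guard goes to cell block B with the scan-bot.  [cell block A: the cut-bot, the grip-bot, the pack-bot, the weld-bot | cell block B: the haul-bot, the scan-bot]
6. Guard goes back to cell block A alone.  [cell block A: the cut-bot, the grip-bot, the pack-bot, the weld-bot | cell block B: the haul-bot, the scan-bot]
7. Guard goes to cell block B with the pack-bot.  [cell block A: the cut-bot, the grip-bot, the weld-bot | cell block B: the haul-bot, the pack-bot, the scan-bot]
8. Guard goes back to cell block A alone.  [cell block A: the cut-bot, the grip-bot, the weld-bot | cell block B: the haul-bot, the pack-bot, the scan-bot]
9. Guard goes to cell block B with the grip-bot.  [cell block A: the cut-bot, the weld-bot | cell block B: the grip-bot, the haul-bot, the pack-bot, the scan-bot]
10. Guard goes back to cell block A alone.  [cell block A: the cut-bot, the weld-bot | cell block B: the grip-bot, the haul-bot, the pack-bot, the scan-bot]
11. Guard goes to cell block B with the cut-bot.  [cell block A: the weld-bot | cell block B: the cut-bot, the grip-bot, the haul-bot, the pack-bot, the scan-bot]
12. Guard goes back to cell block A alone.  [cell block A: the weld-bot | cell block B: the cut-bot, the grip-bot, the haul-bot, the pack-bot, the scan-bot]
13. Guard goes to cell block B with the weld-bot.  [cell block A: — | cell block B: the cut-bot, the grip-bot, the haul-bot, the pack-bot, the scan-bot, the weld-bot]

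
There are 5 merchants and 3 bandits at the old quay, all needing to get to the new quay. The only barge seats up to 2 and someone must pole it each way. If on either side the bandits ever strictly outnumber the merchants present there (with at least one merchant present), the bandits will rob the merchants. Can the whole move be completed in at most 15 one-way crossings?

Yes — this plan uses 13 crossings (≤ 15):
1. 2 bandits → the new quay.  (the old quay: 5M 1B; the new quay: 0M 2B)
2. 1 bandit ← the old quay.  (the old quay: 5M 2B; the new quay: 0M 1B)
3. 2 bandits → the new quay.  (the old quay: 5M 0B; the new quay: 0M 3B)
4. 1 bandit ← the old quay.  (the old quay: 5M 1B; the new quay: 0M 2B)
5. 2 merchants → the new quay.  (the old quay: 3M 1B; the new quay: 2M 2B)
6. 1 bandit ← the old quay.  (the old quay: 3M 2B; the new quay: 2M 1B)
7. 1 merchant and 1 bandit → the new quay.  (the old quay: 2M 1B; the new quay: 3M 2B)
8. 1 bandit ← the old quay.  (the old quay: 2M 2B; the new quay: 3M 1B)
9. 2 bandits → the new quay.  (the old quay: 2M 0B; the new quay: 3M 3B)
10. 1 bandit ← the old quay.  (the old quay: 2M 1B; the new quay: 3M 2B)
11. 1 merchant and 1 bandit → the new quay.  (the old quay: 1M 0B; the new quay: 4M 3B)
12. 1 bandit ← the old quay.  (the old quay: 1M 1B; the new quay: 4M 2B)
13. 1 merchant and 1 bandit → the new quay.  (the old quay: 0M 0B; the new quay: 5M 3B)

Yes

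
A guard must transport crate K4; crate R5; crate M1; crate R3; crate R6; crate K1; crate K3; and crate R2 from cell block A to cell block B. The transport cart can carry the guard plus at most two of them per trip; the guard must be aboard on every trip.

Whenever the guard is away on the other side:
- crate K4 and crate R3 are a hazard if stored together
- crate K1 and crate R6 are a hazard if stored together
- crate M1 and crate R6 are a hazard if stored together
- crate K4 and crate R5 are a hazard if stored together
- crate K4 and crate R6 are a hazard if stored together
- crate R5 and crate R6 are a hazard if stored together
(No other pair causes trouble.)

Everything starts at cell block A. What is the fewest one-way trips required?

13

Counting alone: the guard can take at most 2 across per trip to cell block B, so moving all 8 needs at least 4 loaded trips out, with a return between consecutive ones — at least 7 crossings.
The safety rule pushes this higher. Following every safe sequence of crossings, the most of the 8 that can be at cell block B as the transport cart arrives there on crossings 7, 9, 11 is 5, 6, 7 respectively — never all 8.
So no plan with fewer than 13 crossings exists, and this one achieves 13:
1. Guard goes to cell block B with crate K4 and crate R6.
2. Guard goes back to cell block A with crate K4.
3. Guard goes to cell block B with crate K4 and crate M1.
4. Guard goes back to cell block A with crate R6.
5. Guard goes to cell block B with crate K1 and crate R5.
6. Guard goes back to cell block A with crate K4.
7. Guard goes to cell block B with crate K4 and crate R3.
8. Guard goes back to cell block A with crate K4.
9. Guard goes to cell block B with crate K3 and crate K4.
10. Guard goes back to cell block A with crate K4.
11. Guard goes to cell block B with crate K4 and crate R2.
12. Guard goes back to cell block A with crate K4.
13. Guard goes to cell block B with crate K4 and crate R6.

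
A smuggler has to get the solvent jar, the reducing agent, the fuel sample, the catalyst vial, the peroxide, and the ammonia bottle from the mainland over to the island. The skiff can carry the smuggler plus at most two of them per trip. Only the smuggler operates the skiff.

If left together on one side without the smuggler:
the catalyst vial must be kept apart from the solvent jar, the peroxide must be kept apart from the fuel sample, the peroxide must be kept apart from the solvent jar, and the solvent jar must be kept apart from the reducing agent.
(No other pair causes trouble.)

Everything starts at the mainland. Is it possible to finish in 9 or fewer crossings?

Yes — this plan uses 7 crossings (≤ 9):
1. Smuggler goes to the island with the fuel sample and the solvent jar.
2. Smuggler goes back to the mainland alone.
3. Smuggler goes to the island with the ammonia bottle.
4. Smuggler goes back to the mainland alone.
5. Smuggler goes to the island with the catalyst vial and the reducing agent.
6. Smuggler goes back to the mainland with the solvent jar.
7. Smuggler goes to the island with the peroxide and the solvent jar.

Yes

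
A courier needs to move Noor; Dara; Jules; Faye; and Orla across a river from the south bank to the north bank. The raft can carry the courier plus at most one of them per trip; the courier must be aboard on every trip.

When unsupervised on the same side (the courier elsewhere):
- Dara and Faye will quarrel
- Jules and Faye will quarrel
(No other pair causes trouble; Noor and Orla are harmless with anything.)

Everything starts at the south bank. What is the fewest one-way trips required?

Counting alone: the courier can take at most 1 across per trip to the north bank, so moving all 5 needs at least 5 loaded trips out, with a return between consecutive ones — at least 9 crossings.
The safety rule pushes this higher. Following every safe sequence of crossings, the most of the 5 that can be at the north bank as the raft arrives there on crossing 9 is 4 — never all 5.
So no plan with fewer than 11 crossings exists, and this one achieves 11:
1. Courier goes to the north bank with Faye.
2. Courier goes back to the south bank alone.
3. Courier goes to the north bank with Noor.
4. Courier goes back to the south bank alone.
5. Courier goes to the north bank with Dara.
6. Courier goes back to the south bank with Faye.
7. Courier goes to the north bank with Jules.
8. Courier goes back to the south bank alone.
9. Courier goes to the north bank with Orla.
10. Courier goes back to the south bank alone.
11. Courier goes to the north bank with Faye.

11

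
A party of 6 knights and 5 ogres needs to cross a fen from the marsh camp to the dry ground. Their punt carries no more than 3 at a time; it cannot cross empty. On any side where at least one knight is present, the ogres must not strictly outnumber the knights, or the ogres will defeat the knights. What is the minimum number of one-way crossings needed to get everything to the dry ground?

9

Counting alone: each trip to the dry ground takes at most 3 across and each return brings at least 1 back, so after t trips out (and t−1 returns) at most 3t − (t−1) of the 11 are across; that first reaches 11 at t = 5, so at least 9 crossings are needed.
The plan below uses exactly 9 crossings, so it is optimal:
1. 3 ogres → the dry ground.  (the marsh camp: 6K 2O; the dry ground: 0K 3O)
2. 1 ogre ← the marsh camp.  (the marsh camp: 6K 3O; the dry ground: 0K 2O)
3. 3 knights → the dry ground.  (the marsh camp: 3K 3O; the dry ground: 3K 2O)
4. 1 knight ← the marsh camp.  (the marsh camp: 4K 3O; the dry ground: 2K 2O)
5. 2 knights and 1 ogre → the dry ground.  (the marsh camp: 2K 2O; the dry ground: 4K 3O)
6. 1 knight ← the marsh camp.  (the marsh camp: 3K 2O; the dry ground: 3K 3O)
7. 2 knights and 1 ogre → the dry ground.  (the marsh camp: 1K 1O; the dry ground: 5K 4O)
8. 1 knight ← the marsh camp.  (the marsh camp: 2K 1O; the dry ground: 4K 4O)
9. 2 knights and 1 ogre → the dry ground.  (the marsh camp: 0K 0O; the dry ground: 6K 5O)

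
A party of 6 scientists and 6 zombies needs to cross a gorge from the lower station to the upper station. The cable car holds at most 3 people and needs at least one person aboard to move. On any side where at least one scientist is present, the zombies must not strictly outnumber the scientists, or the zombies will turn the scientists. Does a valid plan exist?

Following every safe sequence of crossings from the start, the most of the 12 that can be at the upper station as the cable car arrives there on crossings 1, 3, 5 is 3, 5, 6 respectively; the best ever achieved is 6 of 12.
From crossing 7 on, no configuration arises that was not already reachable earlier: only 17 distinct safe configurations (who is on which side, and where the cable car is) can ever be reached, none of them has everyone across, and every continuation just revisits them. They are: 0 scientists + 0 zombies across (cable car back at the start); 0 scientists + 1 zombie across (cable car there); 0 scientists + 1 zombie across (cable car back at the start); 0 scientists + 2 zombies across (cable car there); 0 scientists + 2 zombies across (cable car back at the start); 0 scientists + 3 zombies across (cable car there); 0 scientists + 3 zombies across (cable car back at the start); 0 scientists + 4 zombies across (cable car there); 0 scientists + 4 zombies across (cable car back at the start); 0 scientists + 5 zombies across (cable car there); 0 scientists + 5 zombies across (cable car back at the start); 0 scientists + 6 zombies across (cable car there); 1 scientist + 1 zombie across (cable car there); 1 scientist + 1 zombie across (cable car back at the start); 2 scientists + 2 zombies across (cable car there); 2 scientists + 2 zombies across (cable car back at the start); 3 scientists + 3 zombies across (cable car there). So no valid plan exists.

No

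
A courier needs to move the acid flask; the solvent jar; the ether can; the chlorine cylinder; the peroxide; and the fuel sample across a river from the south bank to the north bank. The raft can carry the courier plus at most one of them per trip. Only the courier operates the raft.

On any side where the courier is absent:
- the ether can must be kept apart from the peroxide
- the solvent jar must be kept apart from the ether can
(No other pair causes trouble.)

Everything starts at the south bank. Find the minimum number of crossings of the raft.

Counting alone: the courier can take at most 1 across per trip to the north bank, so moving all 6 needs at least 6 loaded trips out, with a return between consecutive ones — at least 11 crossings.
The safety rule pushes this higher. Following every safe sequence of crossings, the most of the 6 that can be at the north bank as the raft arrives there on crossing 11 is 5 — never all 6.
So no plan with fewer than 13 crossings exists, and this one achieves 13:
1. Courier goes to the north bank with the ether can.
2. Courier goes back to the south bank alone.
3. Courier goes to the north bank with the acid flask.
4. Courier goes back to the south bank alone.
5. Courier goes to the north bank with the solvent jar.
6. Courier goes back to the south bank with the ether can.
7. Courier goes to the north bank with the peroxide.
8. Courier goes back to the south bank alone.
9. Courier goes to the north bank with the chlorine cylinder.
10. Courier goes back to the south bank alone.
11. Courier goes to the north bank with the fuel sample.
12. Courier goes back to the south bank alone.
13. Courier goes to the north bank with the ether can.

13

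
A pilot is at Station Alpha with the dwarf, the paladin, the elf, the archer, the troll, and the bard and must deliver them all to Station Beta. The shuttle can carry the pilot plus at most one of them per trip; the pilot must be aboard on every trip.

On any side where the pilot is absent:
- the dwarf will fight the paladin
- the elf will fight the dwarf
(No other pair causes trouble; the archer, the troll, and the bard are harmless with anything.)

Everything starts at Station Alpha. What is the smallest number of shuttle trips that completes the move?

Counting alone: the pilot can take at most 1 across per trip to Station Beta, so moving all 6 needs at least 6 loaded trips out, with a return between consecutive ones — at least 11 crossings.
The safety rule pushes this higher. Following every safe sequence of crossings, the most of the 6 that can be at Station Beta as the shuttle arrives there on crossing 11 is 5 — never all 6.
So no plan with fewer than 13 crossings exists, and this one achieves 13:
1. Pilot goes to Station Beta with the dwarf.  [Station Alpha: the archer, the bard, the elf, the paladin, the troll | Station Beta: the dwarf]
2. Pilot goes back to Station Alpha alone.  [Station Alpha: the archer, the bard, the elf, the paladin, the troll | Station Beta: the dwarf]
3. Pilot goes to Station Beta with the paladin.  [Station Alpha: the archer, the bard, the elf, the troll | Station Beta: the dwarf, the paladin]
4. Pilot goes back to Station Alpha with the dwarf.  [Station Alpha: the archer, the bard, the dwarf, the elf, the troll | Station Beta: the paladin]
5. Pilot goes to Station Beta with the elf.  [Station Alpha: the archer, the bard, the dwarf, the troll | Station Beta: the elf, the paladin]
6. Pilot goes back to Station Alpha alone.  [Station Alpha: the archer, the bard, the dwarf, the troll | Station Beta: the elf, the paladin]
7. Pilot goes to Station Beta with the archer.  [Station Alpha: the bard, the dwarf, the troll | Station Beta: the archer, the elf, the paladin]
8. Pilot goes back to Station Alpha alone.  [Station Alpha: the bard, the dwarf, the troll | Station Beta: the archer, the elf, the paladin]
9. Pilot goes to Station Beta with the troll.  [Station Alpha: the bard, the dwarf | Station Beta: the archer, the elf, the paladin, the troll]
10. Pilot goes back to Station Alpha alone.  [Station Alpha: the bard, the dwarf | Station Beta: the archer, the elf, the paladin, the troll]
11. Pilot goes to Station Beta with the bard.  [Station Alpha: the dwarf | Station Beta: the archer, the bard, the elf, the paladin, the troll]
12. Pilot goes back to Station Alpha alone.  [Station Alpha: the dwarf | Station Beta: the archer, the bard, the elf, the paladin, the troll]
13. Pilot goes to Station Beta with the dwarf.  [Station Alpha: — | Station Beta: the archer, the bard, the dwarf, the elf, the paladin, the troll]

13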